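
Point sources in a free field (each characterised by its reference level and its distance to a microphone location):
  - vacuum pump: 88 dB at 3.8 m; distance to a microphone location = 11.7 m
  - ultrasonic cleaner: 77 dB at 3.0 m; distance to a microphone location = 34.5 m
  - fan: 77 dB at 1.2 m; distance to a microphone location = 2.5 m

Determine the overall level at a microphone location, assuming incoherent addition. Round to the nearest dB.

79 dB

First find each source's level at the receiver (point-source: −20·log₁₀(r/r_ref)), then combine on an intensity basis.
vacuum pump: 88 − 20·log₁₀(11.7/3.8) = 88 − 9.77 = 78.23 dB.
ultrasonic cleaner: 77 − 20·log₁₀(34.5/3.0) = 77 − 21.21 = 55.79 dB.
fan: 77 − 20·log₁₀(2.5/1.2) = 77 − 6.38 = 70.62 dB.
Σ 10^(L/10) = 7.848e+07 → L_total = 10·log₁₀(7.848e+07) = 78.95 dB.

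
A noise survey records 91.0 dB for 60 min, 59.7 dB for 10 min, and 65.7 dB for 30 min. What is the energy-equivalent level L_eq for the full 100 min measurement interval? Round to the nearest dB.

89 dB

Weight each interval's intensity by its duration and average over T = 100 min:
Σ tᵢ·10^(Lᵢ/10) = 60·10^(91.0/10) + 10·10^(59.7/10) + 30·10^(65.7/10) = 7.566e+10.
L_eq = 10·log₁₀(7.566e+10/100) = 88.79 dB.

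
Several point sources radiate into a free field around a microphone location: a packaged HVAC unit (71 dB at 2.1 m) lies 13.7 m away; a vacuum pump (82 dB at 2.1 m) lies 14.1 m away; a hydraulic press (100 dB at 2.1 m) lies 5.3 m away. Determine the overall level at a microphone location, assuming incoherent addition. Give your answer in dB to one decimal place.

Apply inverse-square spreading to bring every level to the receiver, then sum 10^(L/10).
packaged HVAC unit: 71 − 20·log₁₀(13.7/2.1) = 71 − 16.29 = 54.71 dB.
vacuum pump: 82 − 20·log₁₀(14.1/2.1) = 82 − 16.54 = 65.46 dB.
hydraulic press: 100 − 20·log₁₀(5.3/2.1) = 100 − 8.04 = 91.96 dB.
Σ 10^(L/10) = 1.574e+09 → L_total = 10·log₁₀(1.574e+09) = 91.97 dB.

92.0 dB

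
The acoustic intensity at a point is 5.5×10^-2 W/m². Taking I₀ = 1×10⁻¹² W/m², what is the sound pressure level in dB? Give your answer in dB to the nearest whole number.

107 dB

I/I₀ = 5.5×10^-2/10⁻¹² = 5.5×10^10, and L = 10·log₁₀(I/I₀).
L = 10·(0.7404 + 10) = 107.40 dB.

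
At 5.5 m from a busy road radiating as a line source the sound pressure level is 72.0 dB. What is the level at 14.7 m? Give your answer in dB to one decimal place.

67.7 dB

Cylindrical spreading from a line source gives a 10·log₁₀(r₂/r₁) drop.
L₂ = 72.0 − 10·log₁₀(14.7/5.5) = 72.0 − 4.270 = 67.73 dB.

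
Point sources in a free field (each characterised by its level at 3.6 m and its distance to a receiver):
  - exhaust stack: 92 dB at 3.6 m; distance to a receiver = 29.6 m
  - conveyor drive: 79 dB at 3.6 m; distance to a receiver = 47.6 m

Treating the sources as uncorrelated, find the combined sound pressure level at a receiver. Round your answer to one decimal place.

73.8 dB

First find each source's level at the receiver (point-source: −20·log₁₀(r/r_ref)), then combine on an intensity basis.
exhaust stack: 92 − 20·log₁₀(29.6/3.6) = 92 − 18.30 = 73.70 dB.
conveyor drive: 79 − 20·log₁₀(47.6/3.6) = 79 − 22.43 = 56.57 dB.
Σ 10^(L/10) = 2.390e+07 → L_total = 10·log₁₀(2.390e+07) = 73.78 dB.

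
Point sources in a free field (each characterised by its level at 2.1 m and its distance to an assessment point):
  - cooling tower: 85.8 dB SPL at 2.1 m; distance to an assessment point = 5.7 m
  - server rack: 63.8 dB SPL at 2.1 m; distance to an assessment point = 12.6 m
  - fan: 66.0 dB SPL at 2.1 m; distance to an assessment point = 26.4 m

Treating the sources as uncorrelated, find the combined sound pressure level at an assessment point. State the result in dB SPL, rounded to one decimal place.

77.1 dB SPL

Propagate each source to the receiver with L = L_ref − 20·log₁₀(r/r_ref), then add intensities.
cooling tower: 85.8 − 20·log₁₀(5.7/2.1) = 85.8 − 8.67 = 77.13 dB SPL.
server rack: 63.8 − 20·log₁₀(12.6/2.1) = 63.8 − 15.56 = 48.24 dB SPL.
fan: 66.0 − 20·log₁₀(26.4/2.1) = 66.0 − 21.99 = 44.01 dB SPL.
Σ 10^(L/10) = 5.170e+07 → L_total = 10·log₁₀(5.170e+07) = 77.13 dB SPL.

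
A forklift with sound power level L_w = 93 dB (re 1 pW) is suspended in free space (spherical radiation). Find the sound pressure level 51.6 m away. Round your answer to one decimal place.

47.8 dB

Free-field spherical radiation: L_p = L_w − 10·log₁₀(4π·r²), r = 51.6 m.
4π·r² = 3.346e+04 m², 10·log₁₀ of that is 45.245 dB.
L_p = 93 − 45.245 = 47.75 dB.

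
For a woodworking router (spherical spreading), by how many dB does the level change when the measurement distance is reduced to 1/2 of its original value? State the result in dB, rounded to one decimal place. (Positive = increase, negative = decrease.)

A point source loses 6 dB per doubling of distance; generally ΔL = −20·log₁₀(r₂/r₁).
ΔL = −20·log₁₀(0.5) = +6.02 dB.

+6.0 dB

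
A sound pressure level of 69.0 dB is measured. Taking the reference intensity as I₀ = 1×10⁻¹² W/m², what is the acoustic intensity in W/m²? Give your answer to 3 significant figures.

7.94e-06 W/m²

I = I₀·10^(L/10) = 10⁻¹² × 10^(69.0/10) = 10^(-5.100).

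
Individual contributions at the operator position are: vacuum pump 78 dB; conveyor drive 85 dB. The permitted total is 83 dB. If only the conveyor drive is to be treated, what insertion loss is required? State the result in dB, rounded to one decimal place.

The untreated sources together contribute 10^(78/10) = 6.310e+07, i.e. 78.00 dB.
To meet 83 dB overall, the treated conveyor drive may contribute at most 10^(83/10) − 6.310e+07 = 1.364e+08, i.e. 81.35 dB.
Required insertion loss = 85 − 81.35 = 3.65 dB.

3.7 dB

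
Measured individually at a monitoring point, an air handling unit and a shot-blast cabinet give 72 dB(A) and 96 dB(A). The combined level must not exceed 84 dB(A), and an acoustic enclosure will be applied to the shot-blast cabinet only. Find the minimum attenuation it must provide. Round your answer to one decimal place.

Fixed contribution from the other source: Σ 10^(L/10) = 10^(72/10) = 1.585e+07 (72.00 dB(A)).
To meet 84 dB(A) overall, the treated shot-blast cabinet may contribute at most 10^(84/10) − 1.585e+07 = 2.353e+08, i.e. 83.72 dB(A).
So the shot-blast cabinet must be reduced from 96 to 83.72 dB(A): IL = 12.28 dB.

12.3 dB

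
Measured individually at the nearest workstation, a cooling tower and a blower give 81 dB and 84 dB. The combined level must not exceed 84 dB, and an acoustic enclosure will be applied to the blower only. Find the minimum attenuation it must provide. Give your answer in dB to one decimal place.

The untreated sources together contribute 10^(81/10) = 1.259e+08, i.e. 81.00 dB.
To meet 84 dB overall, the treated blower may contribute at most 10^(84/10) − 1.259e+08 = 1.253e+08, i.e. 80.98 dB.
So the blower must be reduced from 84 to 80.98 dB: IL = 3.02 dB.

3.0 dB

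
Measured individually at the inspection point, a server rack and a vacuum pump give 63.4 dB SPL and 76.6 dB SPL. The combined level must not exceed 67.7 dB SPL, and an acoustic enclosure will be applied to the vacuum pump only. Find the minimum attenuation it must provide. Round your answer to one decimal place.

Everything except the vacuum pump sums to 10^(63.4/10) = 2.188e+06 in linear terms, 63.40 dB SPL.
The limit corresponds to 10^(67.7/10) = 5.888e+06; subtracting the fixed part leaves 3.701e+06 for the vacuum pump, i.e. 65.68 dB SPL.
So the vacuum pump must be reduced from 76.6 to 65.68 dB SPL: IL = 10.92 dB.

10.9 dB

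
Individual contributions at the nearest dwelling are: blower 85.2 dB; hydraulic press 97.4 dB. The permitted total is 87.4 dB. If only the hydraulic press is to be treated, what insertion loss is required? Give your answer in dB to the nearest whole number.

Fixed contribution from the other source: Σ 10^(L/10) = 10^(85.2/10) = 3.311e+08 (85.20 dB).
The limit corresponds to 10^(87.4/10) = 5.495e+08; subtracting the fixed part leaves 2.184e+08 for the hydraulic press, i.e. 83.39 dB.
So the hydraulic press must be reduced from 97.4 to 83.39 dB: IL = 14.01 dB.

14 dB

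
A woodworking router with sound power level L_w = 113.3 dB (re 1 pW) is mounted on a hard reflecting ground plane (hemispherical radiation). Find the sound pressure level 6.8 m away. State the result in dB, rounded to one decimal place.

88.7 dB

L_p = L_w − 10·log₁₀(2π·r²) with r = 6.8 m.
2π·r² = 290.5 m², 10·log₁₀ of that is 24.632 dB.
L_p = 113.3 − 24.632 = 88.67 dB.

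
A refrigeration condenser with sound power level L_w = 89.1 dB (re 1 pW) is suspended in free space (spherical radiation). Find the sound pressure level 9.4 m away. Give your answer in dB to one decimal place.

58.6 dB

The power spreads over a sphere of area 4π·r², so L_p = L_w − 10·log₁₀(4π·r²).
4π·r² = 1110 m², 10·log₁₀ of that is 30.455 dB.
L_p = 89.1 − 30.455 = 58.65 dB.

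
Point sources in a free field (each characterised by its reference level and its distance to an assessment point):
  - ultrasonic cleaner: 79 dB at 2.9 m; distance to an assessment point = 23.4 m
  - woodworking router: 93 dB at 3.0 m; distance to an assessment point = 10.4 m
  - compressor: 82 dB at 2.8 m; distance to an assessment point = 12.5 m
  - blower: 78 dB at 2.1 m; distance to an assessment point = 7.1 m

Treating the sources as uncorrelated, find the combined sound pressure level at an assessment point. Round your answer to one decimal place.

82.6 dB

Apply inverse-square spreading to bring every level to the receiver, then sum 10^(L/10).
ultrasonic cleaner: 79 − 20·log₁₀(23.4/2.9) = 79 − 18.14 = 60.86 dB.
woodworking router: 93 − 20·log₁₀(10.4/3.0) = 93 − 10.80 = 82.20 dB.
compressor: 82 − 20·log₁₀(12.5/2.8) = 82 − 13.00 = 69.00 dB.
blower: 78 − 20·log₁₀(7.1/2.1) = 78 − 10.58 = 67.42 dB.
Σ 10^(L/10) = 1.807e+08 → L_total = 10·log₁₀(1.807e+08) = 82.57 dB.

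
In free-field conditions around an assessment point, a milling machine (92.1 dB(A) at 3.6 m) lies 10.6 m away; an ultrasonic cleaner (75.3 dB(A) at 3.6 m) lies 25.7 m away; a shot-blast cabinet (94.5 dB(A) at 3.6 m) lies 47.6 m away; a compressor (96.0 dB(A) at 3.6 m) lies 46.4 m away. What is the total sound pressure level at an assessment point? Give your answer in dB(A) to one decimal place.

83.6 dB(A)

Apply inverse-square spreading to bring every level to the receiver, then sum 10^(L/10).
milling machine: 92.1 − 20·log₁₀(10.6/3.6) = 92.1 − 9.38 = 82.72 dB(A).
ultrasonic cleaner: 75.3 − 20·log₁₀(25.7/3.6) = 75.3 − 17.07 = 58.23 dB(A).
shot-blast cabinet: 94.5 − 20·log₁₀(47.6/3.6) = 94.5 − 22.43 = 72.07 dB(A).
compressor: 96.0 − 20·log₁₀(46.4/3.6) = 96.0 − 22.20 = 73.80 dB(A).
Σ 10^(L/10) = 2.278e+08 → L_total = 10·log₁₀(2.278e+08) = 83.58 dB(A).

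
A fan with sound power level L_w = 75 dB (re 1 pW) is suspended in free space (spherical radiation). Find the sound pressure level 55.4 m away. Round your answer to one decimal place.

29.1 dB

The power spreads over a sphere of area 4π·r², so L_p = L_w − 10·log₁₀(4π·r²).
4π·r² = 3.857e+04 m², 10·log₁₀ of that is 45.862 dB.
L_p = 75 − 45.862 = 29.14 dB.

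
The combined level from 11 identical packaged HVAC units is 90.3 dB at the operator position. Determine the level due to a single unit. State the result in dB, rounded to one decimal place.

For N identical incoherent sources L_total = L₁ + 10·log₁₀ N, so L₁ = 90.3 − 10·log₁₀(11) = 90.3 − 10.414.

79.9 dB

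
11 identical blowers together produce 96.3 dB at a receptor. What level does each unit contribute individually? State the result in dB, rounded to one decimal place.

85.9 dB

11 equal contributions raise the level by 10·log₁₀ 11 = 10.414 dB, so each unit alone gives 96.3 − 10.414.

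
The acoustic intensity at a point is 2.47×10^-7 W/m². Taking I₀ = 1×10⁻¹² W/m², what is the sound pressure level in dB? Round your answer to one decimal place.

I/I₀ = 2.47×10^-7/10⁻¹² = 2.47×10^5, and L = 10·log₁₀(I/I₀).
L = 10·(0.3927 + 5) = 53.93 dB.

53.9 dB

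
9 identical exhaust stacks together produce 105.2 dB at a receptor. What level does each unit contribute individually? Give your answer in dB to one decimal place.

95.7 dB

Dividing the total intensity by 9 lowers the level by 10·log₁₀ 9 = 9.542 dB: L₁ = 105.2 − 9.542.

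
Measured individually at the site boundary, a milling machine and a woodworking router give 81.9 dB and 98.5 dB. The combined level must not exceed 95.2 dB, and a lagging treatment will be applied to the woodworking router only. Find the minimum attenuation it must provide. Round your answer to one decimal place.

3.5 dB

Everything except the woodworking router sums to 10^(81.9/10) = 1.549e+08 in linear terms, 81.90 dB.
To meet 95.2 dB overall, the treated woodworking router may contribute at most 10^(95.2/10) − 1.549e+08 = 3.156e+09, i.e. 94.99 dB.
Required insertion loss = 98.5 − 94.99 = 3.51 dB.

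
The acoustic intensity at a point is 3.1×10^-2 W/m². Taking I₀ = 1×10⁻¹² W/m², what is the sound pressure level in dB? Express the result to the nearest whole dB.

105 dB

I/I₀ = 3.1×10^-2/10⁻¹² = 3.1×10^10, and L = 10·log₁₀(I/I₀).
L = 10·(0.4914 + 10) = 104.91 dB.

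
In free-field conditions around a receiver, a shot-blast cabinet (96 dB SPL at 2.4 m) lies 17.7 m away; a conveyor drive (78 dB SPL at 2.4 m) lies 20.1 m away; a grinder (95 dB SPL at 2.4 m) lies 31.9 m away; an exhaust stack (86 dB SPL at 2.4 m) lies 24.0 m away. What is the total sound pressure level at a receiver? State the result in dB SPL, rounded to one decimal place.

79.8 dB SPL

First find each source's level at the receiver (point-source: −20·log₁₀(r/r_ref)), then combine on an intensity basis.
shot-blast cabinet: 96 − 20·log₁₀(17.7/2.4) = 96 − 17.36 = 78.64 dB SPL.
conveyor drive: 78 − 20·log₁₀(20.1/2.4) = 78 − 18.46 = 59.54 dB SPL.
grinder: 95 − 20·log₁₀(31.9/2.4) = 95 − 22.47 = 72.53 dB SPL.
exhaust stack: 86 − 20·log₁₀(24.0/2.4) = 86 − 20.00 = 66.00 dB SPL.
Σ 10^(L/10) = 9.597e+07 → L_total = 10·log₁₀(9.597e+07) = 79.82 dB SPL.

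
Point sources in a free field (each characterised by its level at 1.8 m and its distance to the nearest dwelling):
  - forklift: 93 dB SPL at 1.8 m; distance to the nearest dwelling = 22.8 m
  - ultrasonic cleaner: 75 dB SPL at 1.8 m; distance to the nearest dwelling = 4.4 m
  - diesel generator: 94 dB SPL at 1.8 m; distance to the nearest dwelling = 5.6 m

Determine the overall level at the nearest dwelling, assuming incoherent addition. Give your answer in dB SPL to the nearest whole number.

Apply inverse-square spreading to bring every level to the receiver, then sum 10^(L/10).
forklift: 93 − 20·log₁₀(22.8/1.8) = 93 − 22.05 = 70.95 dB SPL.
ultrasonic cleaner: 75 − 20·log₁₀(4.4/1.8) = 75 − 7.76 = 67.24 dB SPL.
diesel generator: 94 − 20·log₁₀(5.6/1.8) = 94 − 9.86 = 84.14 dB SPL.
Σ 10^(L/10) = 2.772e+08 → L_total = 10·log₁₀(2.772e+08) = 84.43 dB SPL.

84 dB SPL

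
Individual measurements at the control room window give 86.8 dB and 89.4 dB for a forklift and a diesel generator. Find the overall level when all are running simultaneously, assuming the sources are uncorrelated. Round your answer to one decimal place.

91.3 dB

For uncorrelated sources the intensities add, so convert each level to linear form, sum, and take 10·log₁₀ of the total.
Σ 10^(L/10) = 10^(86.8/10) + 10^(89.4/10) = 1.350e+09.
L_total = 10·log₁₀(1.350e+09) = 91.30 dB.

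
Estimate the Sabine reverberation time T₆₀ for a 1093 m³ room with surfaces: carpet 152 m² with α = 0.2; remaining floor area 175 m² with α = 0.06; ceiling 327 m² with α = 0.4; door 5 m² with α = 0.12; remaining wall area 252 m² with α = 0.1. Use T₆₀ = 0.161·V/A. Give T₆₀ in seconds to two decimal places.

A = Σ Sᵢαᵢ = 152·0.2 + 175·0.06 + 327·0.4 + 5·0.12 + 252·0.1 = 197.50 m².
T₆₀ = 0.161·V/A = 0.161·1093/197.50 = 0.891 s.

0.89 s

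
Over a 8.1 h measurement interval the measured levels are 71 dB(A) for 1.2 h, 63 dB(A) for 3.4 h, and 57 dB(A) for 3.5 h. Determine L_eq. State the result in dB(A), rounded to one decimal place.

64.7 dB(A)

The energy average is taken in the linear domain: L_eq = 10·log₁₀[(Σ tᵢ·10^(Lᵢ/10))/T], T = 8.1 h.
Σ tᵢ·10^(Lᵢ/10) = 1.2·10^(71/10) + 3.4·10^(63/10) + 3.5·10^(57/10) = 2.365e+07.
L_eq = 10·log₁₀(2.365e+07/8.1) = 64.65 dB(A).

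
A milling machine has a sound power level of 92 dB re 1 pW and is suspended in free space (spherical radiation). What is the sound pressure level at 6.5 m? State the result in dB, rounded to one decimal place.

Free-field spherical radiation: L_p = L_w − 10·log₁₀(4π·r²), r = 6.5 m.
4π·r² = 530.9 m², 10·log₁₀ of that is 27.250 dB.
L_p = 92 − 27.250 = 64.75 dB.

64.7 dB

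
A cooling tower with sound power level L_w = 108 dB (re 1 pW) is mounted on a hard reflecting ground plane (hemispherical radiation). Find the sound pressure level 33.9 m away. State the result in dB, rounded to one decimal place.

L_p = L_w − 10·log₁₀(2π·r²) with r = 33.9 m.
2π·r² = 7221 m², 10·log₁₀ of that is 38.586 dB.
L_p = 108 − 38.586 = 69.41 dB.

69.4 dB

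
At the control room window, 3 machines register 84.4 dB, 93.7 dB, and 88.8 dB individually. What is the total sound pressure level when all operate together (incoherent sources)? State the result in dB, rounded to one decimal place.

For uncorrelated sources the intensities add, so convert each level to linear form, sum, and take 10·log₁₀ of the total.
Σ 10^(L/10) = 10^(84.4/10) + 10^(93.7/10) + 10^(88.8/10) = 3.378e+09.
L_total = 10·log₁₀(3.378e+09) = 95.29 dB.

95.3 dB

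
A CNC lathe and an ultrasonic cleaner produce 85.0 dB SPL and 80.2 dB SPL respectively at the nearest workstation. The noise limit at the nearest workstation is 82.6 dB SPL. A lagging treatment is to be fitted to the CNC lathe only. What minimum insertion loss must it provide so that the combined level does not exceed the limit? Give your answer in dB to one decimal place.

Everything except the CNC lathe sums to 10^(80.2/10) = 1.047e+08 in linear terms, 80.20 dB SPL.
To meet 82.6 dB SPL overall, the treated CNC lathe may contribute at most 10^(82.6/10) − 1.047e+08 = 7.726e+07, i.e. 78.88 dB SPL.
Required insertion loss = 85.0 − 78.88 = 6.12 dB.

6.1 dB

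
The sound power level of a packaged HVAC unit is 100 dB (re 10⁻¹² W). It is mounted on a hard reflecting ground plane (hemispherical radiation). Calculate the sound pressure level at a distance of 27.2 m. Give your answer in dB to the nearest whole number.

L_p = L_w − 10·log₁₀(2π·r²) with r = 27.2 m.
2π·r² = 4649 m², 10·log₁₀ of that is 36.673 dB.
L_p = 100 − 36.673 = 63.33 dB.

63 dB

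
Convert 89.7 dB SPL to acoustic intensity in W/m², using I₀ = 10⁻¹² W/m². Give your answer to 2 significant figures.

0.00093 W/m²

L = 10·log₁₀(I/I₀) ⇒ I = I₀·10^(L/10) = 10⁻¹² × 10^8.97.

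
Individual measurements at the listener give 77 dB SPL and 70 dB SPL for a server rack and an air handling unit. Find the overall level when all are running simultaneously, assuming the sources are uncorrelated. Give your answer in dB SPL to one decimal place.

Incoherent sources combine by intensity addition: L_total = 10·log₁₀(Σ 10^(L_i/10)).
Σ 10^(L/10) = 10^(77/10) + 10^(70/10) = 6.012e+07.
L_total = 10·log₁₀(6.012e+07) = 77.79 dB SPL.

77.8 dB SPL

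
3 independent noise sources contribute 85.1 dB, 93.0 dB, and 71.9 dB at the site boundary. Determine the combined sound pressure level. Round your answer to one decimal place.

93.7 dB

Incoherent sources combine by intensity addition: L_total = 10·log₁₀(Σ 10^(L_i/10)).
Σ 10^(L/10) = 10^(85.1/10) + 10^(93.0/10) + 10^(71.9/10) = 2.334e+09.
L_total = 10·log₁₀(2.334e+09) = 93.68 dB.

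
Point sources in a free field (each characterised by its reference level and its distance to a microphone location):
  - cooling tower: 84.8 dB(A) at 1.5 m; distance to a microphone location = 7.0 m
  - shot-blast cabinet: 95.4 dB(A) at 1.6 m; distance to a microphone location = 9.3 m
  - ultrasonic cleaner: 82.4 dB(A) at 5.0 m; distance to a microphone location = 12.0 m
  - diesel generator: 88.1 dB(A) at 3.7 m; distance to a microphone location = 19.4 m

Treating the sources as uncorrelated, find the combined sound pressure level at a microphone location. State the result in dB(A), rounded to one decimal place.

82.3 dB(A)

Apply inverse-square spreading to bring every level to the receiver, then sum 10^(L/10).
cooling tower: 84.8 − 20·log₁₀(7.0/1.5) = 84.8 − 13.38 = 71.42 dB(A).
shot-blast cabinet: 95.4 − 20·log₁₀(9.3/1.6) = 95.4 − 15.29 = 80.11 dB(A).
ultrasonic cleaner: 82.4 − 20·log₁₀(12.0/5.0) = 82.4 − 7.60 = 74.80 dB(A).
diesel generator: 88.1 − 20·log₁₀(19.4/3.7) = 88.1 − 14.39 = 73.71 dB(A).
Σ 10^(L/10) = 1.702e+08 → L_total = 10·log₁₀(1.702e+08) = 82.31 dB(A).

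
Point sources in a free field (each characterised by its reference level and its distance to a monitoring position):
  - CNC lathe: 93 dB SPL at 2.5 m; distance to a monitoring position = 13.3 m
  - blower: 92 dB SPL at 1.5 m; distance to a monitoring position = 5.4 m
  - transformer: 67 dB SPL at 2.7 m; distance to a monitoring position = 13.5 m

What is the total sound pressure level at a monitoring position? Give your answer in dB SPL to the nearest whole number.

83 dB SPL

First find each source's level at the receiver (point-source: −20·log₁₀(r/r_ref)), then combine on an intensity basis.
CNC lathe: 93 − 20·log₁₀(13.3/2.5) = 93 − 14.52 = 78.48 dB SPL.
blower: 92 − 20·log₁₀(5.4/1.5) = 92 − 11.13 = 80.87 dB SPL.
transformer: 67 − 20·log₁₀(13.5/2.7) = 67 − 13.98 = 53.02 dB SPL.
Σ 10^(L/10) = 1.930e+08 → L_total = 10·log₁₀(1.930e+08) = 82.86 dB SPL.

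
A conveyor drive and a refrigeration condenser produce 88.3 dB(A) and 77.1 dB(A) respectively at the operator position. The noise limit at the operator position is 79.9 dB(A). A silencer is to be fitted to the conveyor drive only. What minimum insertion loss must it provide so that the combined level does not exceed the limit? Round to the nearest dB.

12 dB

Fixed contribution from the other source: Σ 10^(L/10) = 10^(77.1/10) = 5.129e+07 (77.10 dB(A)).
The limit corresponds to 10^(79.9/10) = 9.772e+07; subtracting the fixed part leaves 4.644e+07 for the conveyor drive, i.e. 76.67 dB(A).
So the conveyor drive must be reduced from 88.3 to 76.67 dB(A): IL = 11.63 dB.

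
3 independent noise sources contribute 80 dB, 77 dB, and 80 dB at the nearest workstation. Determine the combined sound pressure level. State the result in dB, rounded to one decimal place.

Incoherent sources combine by intensity addition: L_total = 10·log₁₀(Σ 10^(L_i/10)).
Σ 10^(L/10) = 10^(80/10) + 10^(77/10) + 10^(80/10) = 2.501e+08.
L_total = 10·log₁₀(2.501e+08) = 83.98 dB.

84.0 dB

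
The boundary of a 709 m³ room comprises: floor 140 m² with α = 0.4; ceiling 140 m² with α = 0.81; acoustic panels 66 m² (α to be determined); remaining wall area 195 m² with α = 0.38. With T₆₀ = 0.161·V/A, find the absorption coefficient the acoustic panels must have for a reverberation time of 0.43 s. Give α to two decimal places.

Required total absorption A = 0.161·709/0.43 = 265.46 m².
Absorption from the other surfaces = 140·0.4 + 140·0.81 + 195·0.38 = 243.50 m², so the acoustic panels must supply 21.96 m² over 66 m².
α = 21.96/66 = 0.333.

0.33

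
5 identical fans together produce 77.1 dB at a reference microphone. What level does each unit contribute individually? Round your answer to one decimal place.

Dividing the total intensity by 5 lowers the level by 10·log₁₀ 5 = 6.990 dB: L₁ = 77.1 − 6.990.

70.1 dB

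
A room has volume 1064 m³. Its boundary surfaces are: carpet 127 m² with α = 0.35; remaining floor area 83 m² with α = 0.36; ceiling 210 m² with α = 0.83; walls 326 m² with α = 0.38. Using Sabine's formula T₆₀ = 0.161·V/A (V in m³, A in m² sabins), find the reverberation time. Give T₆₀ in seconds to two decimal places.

0.46 s

Summing Sᵢαᵢ: 127·0.35 + 83·0.36 + 210·0.83 + 326·0.38 = 372.51 m².
T₆₀ = 0.161·V/A = 0.161·1064/372.51 = 0.460 s.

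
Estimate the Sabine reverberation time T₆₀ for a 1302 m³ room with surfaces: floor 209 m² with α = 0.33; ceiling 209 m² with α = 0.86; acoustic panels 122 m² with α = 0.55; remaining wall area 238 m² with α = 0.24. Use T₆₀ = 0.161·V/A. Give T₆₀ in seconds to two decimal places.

0.56 s

A = Σ Sᵢαᵢ = 209·0.33 + 209·0.86 + 122·0.55 + 238·0.24 = 372.93 m².
T₆₀ = 0.161 × 1302 / 372.93 = 0.562 s.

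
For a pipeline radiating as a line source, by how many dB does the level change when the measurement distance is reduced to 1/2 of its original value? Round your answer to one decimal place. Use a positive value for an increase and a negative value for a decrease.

A line source loses 3 dB per doubling of distance; generally ΔL = −10·log₁₀(r₂/r₁).
ΔL = −10·log₁₀(0.5) = +3.01 dB.

+3.0 dB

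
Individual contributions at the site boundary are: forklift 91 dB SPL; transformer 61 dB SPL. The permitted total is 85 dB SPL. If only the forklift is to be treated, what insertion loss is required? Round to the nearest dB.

Fixed contribution from the other source: Σ 10^(L/10) = 10^(61/10) = 1.259e+06 (61.00 dB SPL).
To meet 85 dB SPL overall, the treated forklift may contribute at most 10^(85/10) − 1.259e+06 = 3.150e+08, i.e. 84.98 dB SPL.
Required insertion loss = 91 − 84.98 = 6.02 dB.

6 dB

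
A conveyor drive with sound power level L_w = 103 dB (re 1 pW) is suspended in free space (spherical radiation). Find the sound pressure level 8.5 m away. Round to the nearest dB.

The power spreads over a sphere of area 4π·r², so L_p = L_w − 10·log₁₀(4π·r²).
4π·r² = 907.9 m², 10·log₁₀ of that is 29.580 dB.
L_p = 103 − 29.580 = 73.42 dB.

73 dB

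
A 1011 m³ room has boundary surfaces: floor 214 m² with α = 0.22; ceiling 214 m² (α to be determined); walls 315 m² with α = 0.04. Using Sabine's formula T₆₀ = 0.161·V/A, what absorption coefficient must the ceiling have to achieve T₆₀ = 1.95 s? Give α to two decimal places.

0.11

Required total absorption A = 0.161·1011/1.95 = 83.47 m².
Absorption from the other surfaces = 214·0.22 + 315·0.04 = 59.68 m², so the ceiling must supply 23.79 m² over 214 m².
α = 23.79/214 = 0.111.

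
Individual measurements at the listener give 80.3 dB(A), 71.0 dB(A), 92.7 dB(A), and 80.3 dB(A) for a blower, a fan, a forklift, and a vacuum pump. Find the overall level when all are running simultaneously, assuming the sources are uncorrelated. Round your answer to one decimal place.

93.2 dB(A)

For uncorrelated sources the intensities add, so convert each level to linear form, sum, and take 10·log₁₀ of the total.
Σ 10^(L/10) = 10^(80.3/10) + 10^(71.0/10) + 10^(92.7/10) + 10^(80.3/10) = 2.089e+09.
L_total = 10·log₁₀(2.089e+09) = 93.20 dB(A).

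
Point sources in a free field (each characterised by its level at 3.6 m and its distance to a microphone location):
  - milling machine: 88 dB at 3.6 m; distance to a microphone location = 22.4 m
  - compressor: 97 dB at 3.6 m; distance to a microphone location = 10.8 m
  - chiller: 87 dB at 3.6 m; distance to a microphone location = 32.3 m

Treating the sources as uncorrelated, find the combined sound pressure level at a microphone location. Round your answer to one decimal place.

Propagate each source to the receiver with L = L_ref − 20·log₁₀(r/r_ref), then add intensities.
milling machine: 88 − 20·log₁₀(22.4/3.6) = 88 − 15.88 = 72.12 dB.
compressor: 97 − 20·log₁₀(10.8/3.6) = 97 − 9.54 = 87.46 dB.
chiller: 87 − 20·log₁₀(32.3/3.6) = 87 − 19.06 = 67.94 dB.
Σ 10^(L/10) = 5.794e+08 → L_total = 10·log₁₀(5.794e+08) = 87.63 dB.

87.6 dB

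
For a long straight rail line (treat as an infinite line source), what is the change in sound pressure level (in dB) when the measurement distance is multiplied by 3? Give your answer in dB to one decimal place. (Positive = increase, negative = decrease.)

-4.8 dB

With cylindrical spreading the level changes by −10·log₁₀(r₂/r₁).
ΔL = −10·log₁₀(3) = -4.77 dB.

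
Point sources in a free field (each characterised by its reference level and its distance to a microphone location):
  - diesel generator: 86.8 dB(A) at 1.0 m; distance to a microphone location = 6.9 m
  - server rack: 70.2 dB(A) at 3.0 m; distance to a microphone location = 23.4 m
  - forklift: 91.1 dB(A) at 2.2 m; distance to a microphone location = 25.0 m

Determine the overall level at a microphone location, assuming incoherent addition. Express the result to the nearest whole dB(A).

Apply inverse-square spreading to bring every level to the receiver, then sum 10^(L/10).
diesel generator: 86.8 − 20·log₁₀(6.9/1.0) = 86.8 − 16.78 = 70.02 dB(A).
server rack: 70.2 − 20·log₁₀(23.4/3.0) = 70.2 − 17.84 = 52.36 dB(A).
forklift: 91.1 − 20·log₁₀(25.0/2.2) = 91.1 − 21.11 = 69.99 dB(A).
Σ 10^(L/10) = 2.020e+07 → L_total = 10·log₁₀(2.020e+07) = 73.05 dB(A).

73 dB(A)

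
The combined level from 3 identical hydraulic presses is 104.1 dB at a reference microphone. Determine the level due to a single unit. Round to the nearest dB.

Dividing the total intensity by 3 lowers the level by 10·log₁₀ 3 = 4.771 dB: L₁ = 104.1 − 4.771.

99 dB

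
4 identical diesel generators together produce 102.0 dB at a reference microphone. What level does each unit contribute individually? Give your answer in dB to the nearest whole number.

4 equal contributions raise the level by 10·log₁₀ 4 = 6.021 dB, so each unit alone gives 102.0 − 6.021.

96 dB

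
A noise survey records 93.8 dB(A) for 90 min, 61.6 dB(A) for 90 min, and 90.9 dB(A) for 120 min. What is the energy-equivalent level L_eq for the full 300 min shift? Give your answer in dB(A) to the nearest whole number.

L_eq = 10·log₁₀[(1/T)·Σ tᵢ·10^(Lᵢ/10)] with T = 300 min.
Σ tᵢ·10^(Lᵢ/10) = 90·10^(93.8/10) + 90·10^(61.6/10) + 120·10^(90.9/10) = 3.637e+11.
L_eq = 10·log₁₀(3.637e+11/300) = 90.84 dB(A).

91 dB(A)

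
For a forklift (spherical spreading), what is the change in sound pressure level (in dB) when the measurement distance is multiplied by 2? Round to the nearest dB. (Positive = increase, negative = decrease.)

-6 dB

Point-source spreading: ΔL = −20·log₁₀(r₂/r₁).
ΔL = −20·log₁₀(2) = -6.02 dB.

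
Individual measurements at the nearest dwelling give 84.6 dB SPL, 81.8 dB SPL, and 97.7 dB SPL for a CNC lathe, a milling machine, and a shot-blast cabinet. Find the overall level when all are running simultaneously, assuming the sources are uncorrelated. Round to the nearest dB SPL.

98 dB SPL

Incoherent sources combine by intensity addition: L_total = 10·log₁₀(Σ 10^(L_i/10)).
Σ 10^(L/10) = 10^(84.6/10) + 10^(81.8/10) + 10^(97.7/10) = 6.328e+09.
L_total = 10·log₁₀(6.328e+09) = 98.01 dB SPL.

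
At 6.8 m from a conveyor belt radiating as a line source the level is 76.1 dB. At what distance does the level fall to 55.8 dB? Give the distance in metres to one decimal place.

The 20.3 dB drop corresponds to a distance ratio of 10^(20.3/10) for a line source.
r₂ = 6.8·10^((76.1−55.8)/10) = 6.8·10^(20.3/10) = 728.63 m.

728.6 m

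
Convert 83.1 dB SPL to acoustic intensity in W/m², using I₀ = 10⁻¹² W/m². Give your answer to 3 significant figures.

0.000204 W/m²

I = I₀·10^(L/10) = 10⁻¹² × 10^(83.1/10) = 10^(-3.690).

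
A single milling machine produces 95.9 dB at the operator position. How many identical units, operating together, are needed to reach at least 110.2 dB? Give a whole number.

27

Need L₁ + 10·log₁₀ N ≥ 110.2, i.e. log₁₀ N ≥ 1.43.
N ≥ 10^(14.3/10) = 26.915, so N = 27.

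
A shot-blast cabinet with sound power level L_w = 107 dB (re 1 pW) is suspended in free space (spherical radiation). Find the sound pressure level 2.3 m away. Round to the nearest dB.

Free-field spherical radiation: L_p = L_w − 10·log₁₀(4π·r²), r = 2.3 m.
4π·r² = 66.48 m², 10·log₁₀ of that is 18.227 dB.
L_p = 107 − 18.227 = 88.77 dB.

89 dB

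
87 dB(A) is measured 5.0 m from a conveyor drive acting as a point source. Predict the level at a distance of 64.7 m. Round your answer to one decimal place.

64.8 dB(A)

Point-source attenuation: ΔL = 20·log₁₀(r₂/r₁) = 20·log₁₀(64.7/5.0) = 22.239 dB.
L₂ = 87 − 20·log₁₀(64.7/5.0) = 87 − 22.239 = 64.76 dB(A).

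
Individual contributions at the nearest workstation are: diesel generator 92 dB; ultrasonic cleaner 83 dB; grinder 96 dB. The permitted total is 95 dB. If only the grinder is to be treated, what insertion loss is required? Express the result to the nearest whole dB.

5 dB

Everything except the grinder sums to 10^(92/10) + 10^(83/10) = 1.784e+09 in linear terms, 92.51 dB.
The limit corresponds to 10^(95/10) = 3.162e+09; subtracting the fixed part leaves 1.378e+09 for the grinder, i.e. 91.39 dB.
Required insertion loss = 96 − 91.39 = 4.61 dB.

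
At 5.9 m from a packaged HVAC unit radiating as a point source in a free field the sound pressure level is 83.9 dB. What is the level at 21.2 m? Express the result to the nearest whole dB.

Point-source attenuation: ΔL = 20·log₁₀(r₂/r₁) = 20·log₁₀(21.2/5.9) = 11.110 dB.
L₂ = 83.9 − 20·log₁₀(21.2/5.9) = 83.9 − 11.110 = 72.79 dB.

73 dB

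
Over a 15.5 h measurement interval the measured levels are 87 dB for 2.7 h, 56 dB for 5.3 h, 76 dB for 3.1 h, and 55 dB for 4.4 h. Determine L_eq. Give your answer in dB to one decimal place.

79.8 dB

The energy average is taken in the linear domain: L_eq = 10·log₁₀[(Σ tᵢ·10^(Lᵢ/10))/T], T = 15.5 h.
Σ tᵢ·10^(Lᵢ/10) = 2.7·10^(87/10) + 5.3·10^(56/10) + 3.1·10^(76/10) + 4.4·10^(55/10) = 1.480e+09.
L_eq = 10·log₁₀(1.480e+09/15.5) = 79.80 dB.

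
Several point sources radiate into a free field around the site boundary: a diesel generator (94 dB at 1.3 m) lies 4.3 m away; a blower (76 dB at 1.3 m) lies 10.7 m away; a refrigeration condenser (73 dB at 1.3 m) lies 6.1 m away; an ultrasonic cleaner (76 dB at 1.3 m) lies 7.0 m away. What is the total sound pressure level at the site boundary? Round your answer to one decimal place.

83.7 dB

Propagate each source to the receiver with L = L_ref − 20·log₁₀(r/r_ref), then add intensities.
diesel generator: 94 − 20·log₁₀(4.3/1.3) = 94 − 10.39 = 83.61 dB.
blower: 76 − 20·log₁₀(10.7/1.3) = 76 − 18.31 = 57.69 dB.
refrigeration condenser: 73 − 20·log₁₀(6.1/1.3) = 73 − 13.43 = 59.57 dB.
ultrasonic cleaner: 76 − 20·log₁₀(7.0/1.3) = 76 − 14.62 = 61.38 dB.
Σ 10^(L/10) = 2.325e+08 → L_total = 10·log₁₀(2.325e+08) = 83.66 dB.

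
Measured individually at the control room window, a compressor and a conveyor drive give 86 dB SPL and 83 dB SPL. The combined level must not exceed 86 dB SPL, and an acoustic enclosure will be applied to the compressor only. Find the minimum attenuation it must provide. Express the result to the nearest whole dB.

The untreated sources together contribute 10^(83/10) = 1.995e+08, i.e. 83.00 dB SPL.
To meet 86 dB SPL overall, the treated compressor may contribute at most 10^(86/10) − 1.995e+08 = 1.986e+08, i.e. 82.98 dB SPL.
Required insertion loss = 86 − 82.98 = 3.02 dB.

3 dB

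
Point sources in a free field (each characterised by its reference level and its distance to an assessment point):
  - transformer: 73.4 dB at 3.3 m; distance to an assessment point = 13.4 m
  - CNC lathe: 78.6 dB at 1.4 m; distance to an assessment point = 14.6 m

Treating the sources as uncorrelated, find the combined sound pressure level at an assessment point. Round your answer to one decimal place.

63.0 dB

First find each source's level at the receiver (point-source: −20·log₁₀(r/r_ref)), then combine on an intensity basis.
transformer: 73.4 − 20·log₁₀(13.4/3.3) = 73.4 − 12.17 = 61.23 dB.
CNC lathe: 78.6 − 20·log₁₀(14.6/1.4) = 78.6 − 20.36 = 58.24 dB.
Σ 10^(L/10) = 1.993e+06 → L_total = 10·log₁₀(1.993e+06) = 62.99 dB.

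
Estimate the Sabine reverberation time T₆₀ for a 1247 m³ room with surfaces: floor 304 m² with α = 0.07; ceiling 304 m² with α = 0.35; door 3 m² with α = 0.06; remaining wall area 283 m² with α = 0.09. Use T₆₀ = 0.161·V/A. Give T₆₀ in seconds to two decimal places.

1.31 s

Summing Sᵢαᵢ: 304·0.07 + 304·0.35 + 3·0.06 + 283·0.09 = 153.33 m².
T₆₀ = 0.161·V/A = 0.161·1247/153.33 = 1.309 s.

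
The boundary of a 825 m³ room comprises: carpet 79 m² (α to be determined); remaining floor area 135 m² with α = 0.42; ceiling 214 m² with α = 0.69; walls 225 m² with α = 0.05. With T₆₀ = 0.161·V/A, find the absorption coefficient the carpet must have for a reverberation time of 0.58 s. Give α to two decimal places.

0.17

Required total absorption A = 0.161·825/0.58 = 229.01 m².
Absorption from the other surfaces = 135·0.42 + 214·0.69 + 225·0.05 = 215.61 m², so the carpet must supply 13.40 m² over 79 m².
α = 13.40/79 = 0.170.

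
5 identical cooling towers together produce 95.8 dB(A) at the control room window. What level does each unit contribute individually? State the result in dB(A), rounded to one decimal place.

For N identical incoherent sources L_total = L₁ + 10·log₁₀ N, so L₁ = 95.8 − 10·log₁₀(5) = 95.8 − 6.990.

88.8 dB(A)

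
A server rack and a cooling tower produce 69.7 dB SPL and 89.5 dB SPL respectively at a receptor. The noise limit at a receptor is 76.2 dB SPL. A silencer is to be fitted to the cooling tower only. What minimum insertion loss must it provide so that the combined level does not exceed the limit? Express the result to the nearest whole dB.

Everything except the cooling tower sums to 10^(69.7/10) = 9.333e+06 in linear terms, 69.70 dB SPL.
The limit corresponds to 10^(76.2/10) = 4.169e+07; subtracting the fixed part leaves 3.235e+07 for the cooling tower, i.e. 75.10 dB SPL.
Required insertion loss = 89.5 − 75.10 = 14.40 dB.

14 dB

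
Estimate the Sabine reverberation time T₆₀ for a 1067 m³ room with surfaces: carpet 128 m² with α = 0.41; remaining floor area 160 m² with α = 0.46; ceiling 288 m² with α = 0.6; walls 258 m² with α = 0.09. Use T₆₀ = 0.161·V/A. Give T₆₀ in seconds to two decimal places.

A = Σ Sᵢαᵢ = 128·0.41 + 160·0.46 + 288·0.6 + 258·0.09 = 322.10 m².
T₆₀ = 0.161 × 1067 / 322.10 = 0.533 s.

0.53 s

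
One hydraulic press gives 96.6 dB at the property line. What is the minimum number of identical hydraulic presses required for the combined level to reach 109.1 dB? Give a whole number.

18

Need L₁ + 10·log₁₀ N ≥ 109.1, i.e. log₁₀ N ≥ 1.25.
N ≥ 10^(12.5/10) = 17.783, so N = 18.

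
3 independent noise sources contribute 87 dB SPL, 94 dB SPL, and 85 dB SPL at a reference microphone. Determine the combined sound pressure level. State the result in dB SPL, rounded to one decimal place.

For uncorrelated sources the intensities add, so convert each level to linear form, sum, and take 10·log₁₀ of the total.
Σ 10^(L/10) = 10^(87/10) + 10^(94/10) + 10^(85/10) = 3.329e+09.
L_total = 10·log₁₀(3.329e+09) = 95.22 dB SPL.

95.2 dB SPL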